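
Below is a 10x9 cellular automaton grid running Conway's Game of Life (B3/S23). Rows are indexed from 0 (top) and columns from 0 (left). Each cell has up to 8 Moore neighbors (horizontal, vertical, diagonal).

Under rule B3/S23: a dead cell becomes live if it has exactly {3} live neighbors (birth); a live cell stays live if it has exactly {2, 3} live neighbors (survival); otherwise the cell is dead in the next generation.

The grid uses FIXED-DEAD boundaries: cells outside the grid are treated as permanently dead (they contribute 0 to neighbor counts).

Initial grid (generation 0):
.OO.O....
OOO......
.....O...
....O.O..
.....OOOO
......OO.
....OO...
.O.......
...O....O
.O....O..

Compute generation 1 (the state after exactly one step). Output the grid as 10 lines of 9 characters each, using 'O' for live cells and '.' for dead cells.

Simulating step by step:
Generation 0 (given above): 22 live cells
Generation 1: 16 live cells
(generation 1 grid is the final answer)

Answer: O.OO.....
O.OO.....
.O...O...
....O....
........O
....O...O
.....OO..
....O....
..O......
.........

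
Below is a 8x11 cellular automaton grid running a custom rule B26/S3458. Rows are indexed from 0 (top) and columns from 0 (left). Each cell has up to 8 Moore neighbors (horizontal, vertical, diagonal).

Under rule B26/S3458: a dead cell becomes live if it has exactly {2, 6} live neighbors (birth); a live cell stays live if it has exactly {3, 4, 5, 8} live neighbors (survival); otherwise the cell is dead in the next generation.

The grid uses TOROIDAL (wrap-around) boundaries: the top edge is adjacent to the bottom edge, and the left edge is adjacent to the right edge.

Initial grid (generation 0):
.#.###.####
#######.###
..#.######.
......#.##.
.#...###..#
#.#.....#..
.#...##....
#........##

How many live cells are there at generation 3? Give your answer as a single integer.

Simulating step by step:
Generation 0 (given above): 42 live cells
Generation 1: 35 live cells
.#.###.##..
###.......#
..#.#.#....
####.#..##.
..#...##...
#...#....##
.##....##..
#..#.....##
Generation 2: 28 live cells
##.##.#....
###.....##.
..#....##..
.###.#....#
..#........
.....#.....
.#..#...#.#
#..#.#...#.
Generation 3: 46 live cells
##.##..#...
###.###.#..
.##.#.#.#..
#####.####.
#.#..##....
#####....#.
..###.#....
#..#.####..
Population at generation 3: 46

Answer: 46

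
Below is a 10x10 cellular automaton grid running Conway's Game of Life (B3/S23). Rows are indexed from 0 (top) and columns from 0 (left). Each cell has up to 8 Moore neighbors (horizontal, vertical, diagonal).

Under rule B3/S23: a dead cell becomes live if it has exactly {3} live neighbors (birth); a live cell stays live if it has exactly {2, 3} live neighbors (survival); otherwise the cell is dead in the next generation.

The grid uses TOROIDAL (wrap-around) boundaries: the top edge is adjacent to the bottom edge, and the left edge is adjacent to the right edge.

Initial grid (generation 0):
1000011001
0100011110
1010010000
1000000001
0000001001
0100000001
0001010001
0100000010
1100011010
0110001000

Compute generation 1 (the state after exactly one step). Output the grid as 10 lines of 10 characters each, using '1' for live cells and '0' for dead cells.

Simulating step by step:
Generation 0 (given above): 31 live cells
Generation 1: 34 live cells
(generation 1 grid is the final answer)

Answer: 1010000011
0100100110
1000010110
1100000001
0000000011
0000000011
0010000011
0110111110
1000011001
0010000000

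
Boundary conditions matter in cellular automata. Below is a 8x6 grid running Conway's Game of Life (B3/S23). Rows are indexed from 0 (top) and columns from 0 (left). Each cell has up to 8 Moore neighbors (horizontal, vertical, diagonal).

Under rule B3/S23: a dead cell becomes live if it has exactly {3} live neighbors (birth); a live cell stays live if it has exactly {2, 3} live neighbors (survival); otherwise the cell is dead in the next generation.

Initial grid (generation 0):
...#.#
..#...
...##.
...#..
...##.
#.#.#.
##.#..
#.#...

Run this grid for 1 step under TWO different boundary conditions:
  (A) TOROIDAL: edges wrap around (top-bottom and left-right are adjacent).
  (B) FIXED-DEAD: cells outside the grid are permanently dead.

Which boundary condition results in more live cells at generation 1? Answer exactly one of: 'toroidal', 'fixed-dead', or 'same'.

Answer: toroidal

Derivation:
Under TOROIDAL boundary, generation 1:
.###..
..#...
..###.
..#...
..#.##
#.#.#.
#..#..
#.####
Population = 21

Under FIXED-DEAD boundary, generation 1:
......
..#...
..###.
..#...
..#.#.
#.#.#.
#..#..
#.#...
Population = 14

Comparison: toroidal=21, fixed-dead=14 -> toroidal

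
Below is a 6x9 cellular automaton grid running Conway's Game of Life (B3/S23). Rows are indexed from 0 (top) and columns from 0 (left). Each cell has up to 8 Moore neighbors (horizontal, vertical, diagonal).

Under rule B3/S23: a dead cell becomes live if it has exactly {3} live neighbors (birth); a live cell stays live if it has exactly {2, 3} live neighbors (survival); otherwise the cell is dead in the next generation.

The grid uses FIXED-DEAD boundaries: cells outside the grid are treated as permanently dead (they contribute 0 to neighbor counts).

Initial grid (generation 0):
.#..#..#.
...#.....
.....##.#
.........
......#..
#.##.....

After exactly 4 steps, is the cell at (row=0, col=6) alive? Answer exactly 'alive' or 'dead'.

Answer: alive

Derivation:
Simulating step by step:
Generation 0 (given above): 11 live cells
Generation 1: 7 live cells
.........
....####.
.........
.....###.
.........
.........
Generation 2: 7 live cells
.....##..
.....##..
....#....
......#..
......#..
.........
Generation 3: 6 live cells
.....##..
....#.#..
......#..
.....#...
.........
.........
Generation 4: 5 live cells
.....##..
......##.
......#..
.........
.........
.........

Cell (0,6) at generation 4: 1 -> alive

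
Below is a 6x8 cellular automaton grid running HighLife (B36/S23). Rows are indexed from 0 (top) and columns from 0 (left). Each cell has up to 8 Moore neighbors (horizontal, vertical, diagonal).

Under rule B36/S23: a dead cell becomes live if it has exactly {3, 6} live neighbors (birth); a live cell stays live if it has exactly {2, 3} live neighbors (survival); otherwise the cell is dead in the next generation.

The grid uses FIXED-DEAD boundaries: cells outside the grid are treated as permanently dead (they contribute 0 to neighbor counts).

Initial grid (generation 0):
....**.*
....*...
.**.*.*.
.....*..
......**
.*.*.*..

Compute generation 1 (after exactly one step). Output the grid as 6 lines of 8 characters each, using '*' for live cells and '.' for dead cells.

Answer: ....**..
....*.*.
...**...
.....*.*
....***.
......*.

Derivation:
Simulating step by step:
Generation 0 (given above): 14 live cells
Generation 1: 12 live cells
(generation 1 grid is the final answer)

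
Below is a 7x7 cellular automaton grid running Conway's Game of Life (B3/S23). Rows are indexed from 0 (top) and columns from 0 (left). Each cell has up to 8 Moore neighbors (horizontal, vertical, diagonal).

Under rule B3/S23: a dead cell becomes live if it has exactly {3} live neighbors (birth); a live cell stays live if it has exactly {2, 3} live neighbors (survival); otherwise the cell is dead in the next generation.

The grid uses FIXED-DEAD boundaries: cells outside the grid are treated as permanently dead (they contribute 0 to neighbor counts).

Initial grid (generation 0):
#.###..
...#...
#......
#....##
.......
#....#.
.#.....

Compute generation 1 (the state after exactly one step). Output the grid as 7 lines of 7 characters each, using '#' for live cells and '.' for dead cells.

Simulating step by step:
Generation 0 (given above): 12 live cells
Generation 1: 9 live cells
(generation 1 grid is the final answer)

Answer: ..###..
.####..
.......
.......
.....##
.......
.......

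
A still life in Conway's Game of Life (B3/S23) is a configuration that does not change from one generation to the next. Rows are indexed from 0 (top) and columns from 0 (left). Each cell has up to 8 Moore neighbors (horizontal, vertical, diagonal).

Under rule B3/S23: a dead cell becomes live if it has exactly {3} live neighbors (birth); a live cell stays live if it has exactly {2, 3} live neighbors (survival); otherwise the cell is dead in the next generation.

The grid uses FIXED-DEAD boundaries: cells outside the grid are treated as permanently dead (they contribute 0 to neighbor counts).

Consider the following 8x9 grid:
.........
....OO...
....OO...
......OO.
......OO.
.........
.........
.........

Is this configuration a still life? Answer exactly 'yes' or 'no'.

Compute generation 1 and compare to generation 0 (given above):
Generation 1:
.........
....OO...
....O....
.......O.
......OO.
.........
.........
.........
Cell (2,5) differs: gen0=1 vs gen1=0 -> NOT a still life.

Answer: no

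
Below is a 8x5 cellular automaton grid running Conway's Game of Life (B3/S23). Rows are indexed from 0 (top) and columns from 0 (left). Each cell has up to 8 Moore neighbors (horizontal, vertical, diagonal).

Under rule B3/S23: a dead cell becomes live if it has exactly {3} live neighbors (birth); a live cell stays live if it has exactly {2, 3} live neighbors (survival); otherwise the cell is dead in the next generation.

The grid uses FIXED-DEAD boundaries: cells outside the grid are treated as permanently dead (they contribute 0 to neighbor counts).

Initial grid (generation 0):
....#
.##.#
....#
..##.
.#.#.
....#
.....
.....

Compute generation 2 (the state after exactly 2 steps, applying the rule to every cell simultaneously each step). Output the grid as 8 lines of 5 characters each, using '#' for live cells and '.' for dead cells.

Simulating step by step:
Generation 0 (given above): 10 live cells
Generation 1: 9 live cells
...#.
....#
.#..#
..###
...##
.....
.....
.....
Generation 2: 7 live cells
(generation 2 grid is the final answer)

Answer: .....
...##
..#.#
..#..
..#.#
.....
.....
.....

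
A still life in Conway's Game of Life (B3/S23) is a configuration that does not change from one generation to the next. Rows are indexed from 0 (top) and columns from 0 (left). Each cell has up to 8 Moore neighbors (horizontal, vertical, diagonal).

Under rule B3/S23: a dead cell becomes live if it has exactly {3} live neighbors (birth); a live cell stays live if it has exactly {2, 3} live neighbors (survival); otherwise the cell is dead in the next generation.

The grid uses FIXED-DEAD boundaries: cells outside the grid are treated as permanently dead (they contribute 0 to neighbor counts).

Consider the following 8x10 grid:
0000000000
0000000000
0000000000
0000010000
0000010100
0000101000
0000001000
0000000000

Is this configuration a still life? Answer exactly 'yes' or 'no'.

Compute generation 1 and compare to generation 0 (given above):
Generation 1:
0000000000
0000000000
0000000000
0000001000
0000110000
0000001100
0000010000
0000000000
Cell (3,5) differs: gen0=1 vs gen1=0 -> NOT a still life.

Answer: no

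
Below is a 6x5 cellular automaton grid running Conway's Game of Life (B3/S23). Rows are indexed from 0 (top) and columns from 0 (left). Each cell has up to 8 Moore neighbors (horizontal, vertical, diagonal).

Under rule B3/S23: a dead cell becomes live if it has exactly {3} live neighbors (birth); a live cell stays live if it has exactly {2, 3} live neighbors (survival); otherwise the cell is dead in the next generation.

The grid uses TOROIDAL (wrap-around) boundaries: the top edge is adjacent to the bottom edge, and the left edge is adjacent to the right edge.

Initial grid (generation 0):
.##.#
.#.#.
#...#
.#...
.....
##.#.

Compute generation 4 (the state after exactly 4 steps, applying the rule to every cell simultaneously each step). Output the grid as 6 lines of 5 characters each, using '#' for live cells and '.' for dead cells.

Answer: #.##.
#..##
...##
....#
..###
..###

Derivation:
Simulating step by step:
Generation 0 (given above): 11 live cells
Generation 1: 15 live cells
....#
.#.#.
###.#
#....
###..
##.##
Generation 2: 10 live cells
.#...
.#.#.
..###
...#.
..##.
...#.
Generation 3: 9 live cells
.....
##.##
....#
.....
..###
...#.
Generation 4: 15 live cells
(generation 4 grid is the final answer)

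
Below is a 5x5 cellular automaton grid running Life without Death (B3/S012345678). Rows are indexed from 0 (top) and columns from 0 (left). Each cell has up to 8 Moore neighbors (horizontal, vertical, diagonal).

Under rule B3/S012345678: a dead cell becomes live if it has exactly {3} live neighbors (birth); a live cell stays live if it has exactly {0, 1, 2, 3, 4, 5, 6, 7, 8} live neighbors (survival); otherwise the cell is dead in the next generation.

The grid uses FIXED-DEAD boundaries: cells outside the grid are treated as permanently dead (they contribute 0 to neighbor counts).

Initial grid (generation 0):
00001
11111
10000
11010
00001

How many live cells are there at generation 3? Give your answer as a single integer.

Simulating step by step:
Generation 0 (given above): 11 live cells
Generation 1: 14 live cells
01101
11111
10001
11010
00001
Generation 2: 16 live cells
11101
11111
10001
11011
00001
Generation 3: 17 live cells
11101
11111
10001
11011
00011
Population at generation 3: 17

Answer: 17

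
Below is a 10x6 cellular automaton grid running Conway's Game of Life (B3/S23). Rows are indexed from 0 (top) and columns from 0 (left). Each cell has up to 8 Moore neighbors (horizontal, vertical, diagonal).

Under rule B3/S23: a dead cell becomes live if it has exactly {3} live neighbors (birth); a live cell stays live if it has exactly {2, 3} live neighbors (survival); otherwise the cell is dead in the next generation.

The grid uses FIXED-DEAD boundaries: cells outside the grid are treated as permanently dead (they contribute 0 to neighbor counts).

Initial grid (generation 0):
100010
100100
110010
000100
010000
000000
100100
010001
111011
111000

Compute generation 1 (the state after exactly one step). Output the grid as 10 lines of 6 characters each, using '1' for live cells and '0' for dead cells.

Simulating step by step:
Generation 0 (given above): 21 live cells
Generation 1: 19 live cells
(generation 1 grid is the final answer)

Answer: 000000
100110
111110
111000
000000
000000
000000
000101
000111
101100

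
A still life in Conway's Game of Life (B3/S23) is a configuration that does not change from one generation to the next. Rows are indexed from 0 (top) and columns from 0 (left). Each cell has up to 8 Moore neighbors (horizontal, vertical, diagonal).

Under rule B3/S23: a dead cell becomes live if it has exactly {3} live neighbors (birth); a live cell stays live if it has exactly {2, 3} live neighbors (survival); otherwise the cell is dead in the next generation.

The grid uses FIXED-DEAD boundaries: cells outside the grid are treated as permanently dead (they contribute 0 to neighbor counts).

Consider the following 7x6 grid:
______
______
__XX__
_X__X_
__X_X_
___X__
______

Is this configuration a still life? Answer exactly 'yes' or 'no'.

Answer: yes

Derivation:
Compute generation 1 and compare to generation 0 (given above):
Generation 1:
______
______
__XX__
_X__X_
__X_X_
___X__
______
The grids are IDENTICAL -> still life.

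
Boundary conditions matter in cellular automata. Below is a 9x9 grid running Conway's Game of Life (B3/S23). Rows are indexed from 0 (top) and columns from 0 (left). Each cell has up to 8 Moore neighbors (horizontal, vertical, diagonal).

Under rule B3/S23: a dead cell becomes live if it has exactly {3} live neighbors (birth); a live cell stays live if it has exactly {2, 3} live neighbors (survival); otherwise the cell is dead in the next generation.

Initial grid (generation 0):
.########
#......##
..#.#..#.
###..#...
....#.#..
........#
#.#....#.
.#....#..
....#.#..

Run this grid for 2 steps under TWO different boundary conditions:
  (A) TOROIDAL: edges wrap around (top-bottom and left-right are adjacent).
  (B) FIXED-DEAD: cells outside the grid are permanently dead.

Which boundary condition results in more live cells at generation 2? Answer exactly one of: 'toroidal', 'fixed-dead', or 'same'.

Under TOROIDAL boundary, generation 2:
..###....
....#....
..###.##.
#...#..#.
###.##.##
......##.
.#.......
..#..###.
#...#.#..
Population = 29

Under FIXED-DEAD boundary, generation 2:
..####...
........#
..###.##.
#...#....
.##.##...
......#..
.......##
.....#.#.
.....#...
Population = 22

Comparison: toroidal=29, fixed-dead=22 -> toroidal

Answer: toroidal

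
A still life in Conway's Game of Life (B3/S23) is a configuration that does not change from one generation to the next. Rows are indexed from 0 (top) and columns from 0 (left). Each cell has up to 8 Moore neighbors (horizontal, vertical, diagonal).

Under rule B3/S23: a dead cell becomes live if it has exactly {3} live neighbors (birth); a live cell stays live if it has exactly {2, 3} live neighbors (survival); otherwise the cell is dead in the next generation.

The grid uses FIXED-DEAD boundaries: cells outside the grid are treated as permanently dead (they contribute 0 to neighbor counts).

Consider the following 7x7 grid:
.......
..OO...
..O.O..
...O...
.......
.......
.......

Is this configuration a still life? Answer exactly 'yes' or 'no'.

Compute generation 1 and compare to generation 0 (given above):
Generation 1:
.......
..OO...
..O.O..
...O...
.......
.......
.......
The grids are IDENTICAL -> still life.

Answer: yes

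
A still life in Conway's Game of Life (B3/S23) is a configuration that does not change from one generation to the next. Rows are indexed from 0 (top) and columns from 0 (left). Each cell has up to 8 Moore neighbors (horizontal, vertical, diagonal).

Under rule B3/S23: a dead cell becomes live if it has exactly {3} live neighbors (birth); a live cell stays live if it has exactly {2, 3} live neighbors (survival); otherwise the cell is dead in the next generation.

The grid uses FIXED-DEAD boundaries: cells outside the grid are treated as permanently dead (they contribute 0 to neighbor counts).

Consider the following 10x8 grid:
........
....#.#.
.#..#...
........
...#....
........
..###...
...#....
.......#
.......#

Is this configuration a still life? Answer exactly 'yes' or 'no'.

Compute generation 1 and compare to generation 0 (given above):
Generation 1:
........
.....#..
.....#..
........
........
..#.#...
..###...
..###...
........
........
Cell (1,4) differs: gen0=1 vs gen1=0 -> NOT a still life.

Answer: no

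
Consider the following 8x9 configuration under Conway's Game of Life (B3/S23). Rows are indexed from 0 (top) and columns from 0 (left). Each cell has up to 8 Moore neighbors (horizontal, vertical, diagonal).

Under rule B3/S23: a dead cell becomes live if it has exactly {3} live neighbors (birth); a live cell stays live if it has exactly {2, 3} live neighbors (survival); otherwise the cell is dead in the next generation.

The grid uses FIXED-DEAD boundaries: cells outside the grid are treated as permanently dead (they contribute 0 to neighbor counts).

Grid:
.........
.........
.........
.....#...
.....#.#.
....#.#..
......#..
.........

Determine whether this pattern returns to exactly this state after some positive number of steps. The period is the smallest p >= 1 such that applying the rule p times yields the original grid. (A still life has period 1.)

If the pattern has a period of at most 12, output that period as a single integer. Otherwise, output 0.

Answer: 2

Derivation:
Simulating and comparing each generation to the original:
Gen 0 (original, given above): 6 live cells
Gen 1: 6 live cells, differs from original
Gen 2: 6 live cells, MATCHES original -> period = 2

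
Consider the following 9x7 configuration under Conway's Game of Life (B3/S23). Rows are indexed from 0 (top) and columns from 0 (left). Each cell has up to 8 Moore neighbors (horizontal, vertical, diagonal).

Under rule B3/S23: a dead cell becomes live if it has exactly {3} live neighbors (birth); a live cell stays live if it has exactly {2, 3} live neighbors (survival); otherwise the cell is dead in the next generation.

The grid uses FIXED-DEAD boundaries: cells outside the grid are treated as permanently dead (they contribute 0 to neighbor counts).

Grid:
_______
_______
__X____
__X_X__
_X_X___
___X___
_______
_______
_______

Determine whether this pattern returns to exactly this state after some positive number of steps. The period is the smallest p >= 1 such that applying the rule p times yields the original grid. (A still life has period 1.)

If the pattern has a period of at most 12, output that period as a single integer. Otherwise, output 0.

Answer: 2

Derivation:
Simulating and comparing each generation to the original:
Gen 0 (original, given above): 6 live cells
Gen 1: 6 live cells, differs from original
Gen 2: 6 live cells, MATCHES original -> period = 2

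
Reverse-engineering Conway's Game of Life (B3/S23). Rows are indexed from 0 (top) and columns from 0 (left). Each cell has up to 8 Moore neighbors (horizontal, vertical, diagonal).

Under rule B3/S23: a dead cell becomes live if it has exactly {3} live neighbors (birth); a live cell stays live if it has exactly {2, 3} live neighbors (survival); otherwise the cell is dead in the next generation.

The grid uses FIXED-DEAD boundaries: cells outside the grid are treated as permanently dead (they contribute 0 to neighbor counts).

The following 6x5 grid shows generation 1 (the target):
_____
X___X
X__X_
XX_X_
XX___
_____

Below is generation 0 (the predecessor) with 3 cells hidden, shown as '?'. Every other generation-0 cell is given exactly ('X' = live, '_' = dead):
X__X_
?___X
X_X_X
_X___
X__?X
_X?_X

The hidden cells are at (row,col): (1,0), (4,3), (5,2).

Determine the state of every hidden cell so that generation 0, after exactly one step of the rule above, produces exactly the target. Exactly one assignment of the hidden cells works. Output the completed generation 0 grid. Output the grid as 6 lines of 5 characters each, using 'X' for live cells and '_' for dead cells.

Answer: X__X_
X___X
X_X_X
_X___
X___X
_X__X

Derivation:
Hidden generation-0 cells (in order): (1,0), (4,3), (5,2).
A hidden cell only influences target cells in its own 3x3 neighborhood. Try each of the 2^3 = 8 assignments, step the completed generation 0 forward once under B3/S23, and compare with the target:
  (1,0)=_ (4,3)=_ (5,2)=_ -> step gives (1,0)='_' but target has 'X' -> reject
  (1,0)=_ (4,3)=_ (5,2)=X -> step gives (1,0)='_' but target has 'X' -> reject
  (1,0)=_ (4,3)=X (5,2)=_ -> step gives (1,0)='_' but target has 'X' -> reject
  (1,0)=_ (4,3)=X (5,2)=X -> step gives (1,0)='_' but target has 'X' -> reject
  (1,0)=X (4,3)=_ (5,2)=_ -> step reproduces the target at every cell -> ACCEPT
  (1,0)=X (4,3)=_ (5,2)=X -> step gives (4,1)='_' but target has 'X' -> reject
  (1,0)=X (4,3)=X (5,2)=_ -> step gives (3,2)='X' but target has '_' -> reject
  (1,0)=X (4,3)=X (5,2)=X -> step gives (3,2)='X' but target has '_' -> reject
Unique solution: (1,0)=live, (4,3)=dead, (5,2)=dead.
Check: live-neighbor counts of every cell in the completed generation 0:
12112
24242
24131
33232
23221
21121
Applying B3/S23 to generation 0 with these counts gives:
_____
X___X
X__X_
XX_X_
XX___
_____
which matches the target exactly.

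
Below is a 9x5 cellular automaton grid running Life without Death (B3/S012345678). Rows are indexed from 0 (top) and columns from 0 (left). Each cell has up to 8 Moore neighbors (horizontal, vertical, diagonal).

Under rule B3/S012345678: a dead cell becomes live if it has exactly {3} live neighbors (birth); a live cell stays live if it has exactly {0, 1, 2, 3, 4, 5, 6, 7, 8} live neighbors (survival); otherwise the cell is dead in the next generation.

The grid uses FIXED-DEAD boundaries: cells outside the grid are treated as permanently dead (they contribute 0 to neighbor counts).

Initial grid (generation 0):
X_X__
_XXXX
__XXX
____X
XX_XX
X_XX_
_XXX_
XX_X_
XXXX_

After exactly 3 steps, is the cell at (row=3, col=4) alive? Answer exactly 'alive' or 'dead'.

Simulating step by step:
Generation 0 (given above): 27 live cells
Generation 1: 31 live cells
X_X__
_XXXX
_XXXX
_X__X
XX_XX
X_XX_
_XXXX
XX_XX
XXXX_
Generation 2: 34 live cells
X_X__
XXXXX
XXXXX
_X__X
XX_XX
X_XX_
_XXXX
XX_XX
XXXXX
Generation 3: 34 live cells
X_X__
XXXXX
XXXXX
_X__X
XX_XX
X_XX_
_XXXX
XX_XX
XXXXX

Cell (3,4) at generation 3: 1 -> alive

Answer: alive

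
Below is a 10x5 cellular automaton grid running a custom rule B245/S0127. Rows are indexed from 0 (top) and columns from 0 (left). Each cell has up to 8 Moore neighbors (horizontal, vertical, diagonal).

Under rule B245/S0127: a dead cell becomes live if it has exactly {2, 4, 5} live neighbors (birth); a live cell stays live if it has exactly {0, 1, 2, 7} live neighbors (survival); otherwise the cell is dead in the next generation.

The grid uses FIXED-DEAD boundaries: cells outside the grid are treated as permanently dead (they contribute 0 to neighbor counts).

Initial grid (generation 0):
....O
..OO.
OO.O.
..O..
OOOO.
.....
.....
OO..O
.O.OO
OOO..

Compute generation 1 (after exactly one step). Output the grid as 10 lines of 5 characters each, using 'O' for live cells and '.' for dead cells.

Simulating step by step:
Generation 0 (given above): 20 live cells
Generation 1: 23 live cells
(generation 1 grid is the final answer)

Answer: ..O.O
O....
O.O.O
O..OO
O..O.
O..O.
OO...
OO..O
O.O.O
O...O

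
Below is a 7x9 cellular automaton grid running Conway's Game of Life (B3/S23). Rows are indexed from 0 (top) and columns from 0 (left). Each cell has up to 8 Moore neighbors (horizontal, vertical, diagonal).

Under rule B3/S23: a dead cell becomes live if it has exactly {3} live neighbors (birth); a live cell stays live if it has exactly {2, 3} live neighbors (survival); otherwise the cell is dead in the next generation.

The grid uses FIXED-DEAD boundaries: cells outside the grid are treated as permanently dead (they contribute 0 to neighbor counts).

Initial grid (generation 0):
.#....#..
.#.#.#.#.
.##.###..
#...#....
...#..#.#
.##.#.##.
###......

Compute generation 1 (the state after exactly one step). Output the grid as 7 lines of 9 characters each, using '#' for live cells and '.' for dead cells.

Simulating step by step:
Generation 0 (given above): 24 live cells
Generation 1: 27 live cells
(generation 1 grid is the final answer)

Answer: ..#...#..
##.#...#.
###...#..
.##.#.##.
.####.#..
#....###.
#.##.....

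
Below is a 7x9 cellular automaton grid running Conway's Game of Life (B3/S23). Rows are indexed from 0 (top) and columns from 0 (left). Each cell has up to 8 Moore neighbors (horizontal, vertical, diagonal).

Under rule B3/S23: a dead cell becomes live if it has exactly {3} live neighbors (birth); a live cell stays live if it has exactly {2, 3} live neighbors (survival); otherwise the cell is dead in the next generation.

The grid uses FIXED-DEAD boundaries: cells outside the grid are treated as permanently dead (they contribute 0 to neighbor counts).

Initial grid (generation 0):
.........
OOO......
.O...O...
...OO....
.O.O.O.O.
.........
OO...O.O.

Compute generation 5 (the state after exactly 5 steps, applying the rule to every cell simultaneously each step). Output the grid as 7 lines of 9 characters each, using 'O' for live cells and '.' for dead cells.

Simulating step by step:
Generation 0 (given above): 15 live cells
Generation 1: 17 live cells
.O.......
OOO......
OO.OO....
...O.OO..
..OO.....
OOO.O....
.........
Generation 2: 14 live cells
OOO......
...O.....
O..OOO...
.O...O...
.....O...
.OO......
.O.......
Generation 3: 15 live cells
.OO......
O..O.....
..OO.O...
.....OO..
.OO......
.OO......
.OO......
Generation 4: 19 live cells
.OO......
...OO....
..OO.OO..
.O.OOOO..
.OO......
O..O.....
.OO......
Generation 5: 15 live cells
(generation 5 grid is the final answer)

Answer: ..OO.....
.O..OO...
......O..
.O....O..
OO...O...
O..O.....
.OO......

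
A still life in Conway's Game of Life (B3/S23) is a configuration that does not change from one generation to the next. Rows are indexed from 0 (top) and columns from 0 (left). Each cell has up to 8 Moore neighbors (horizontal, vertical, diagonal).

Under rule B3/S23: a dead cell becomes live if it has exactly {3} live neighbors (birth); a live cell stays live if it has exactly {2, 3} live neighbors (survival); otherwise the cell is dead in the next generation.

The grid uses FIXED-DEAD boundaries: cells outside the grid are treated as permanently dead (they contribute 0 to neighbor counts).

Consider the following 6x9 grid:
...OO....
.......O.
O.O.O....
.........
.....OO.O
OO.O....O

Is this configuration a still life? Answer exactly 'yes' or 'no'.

Compute generation 1 and compare to generation 0 (given above):
Generation 1:
.........
....O....
.........
.....O...
.......O.
.......O.
Cell (0,3) differs: gen0=1 vs gen1=0 -> NOT a still life.

Answer: no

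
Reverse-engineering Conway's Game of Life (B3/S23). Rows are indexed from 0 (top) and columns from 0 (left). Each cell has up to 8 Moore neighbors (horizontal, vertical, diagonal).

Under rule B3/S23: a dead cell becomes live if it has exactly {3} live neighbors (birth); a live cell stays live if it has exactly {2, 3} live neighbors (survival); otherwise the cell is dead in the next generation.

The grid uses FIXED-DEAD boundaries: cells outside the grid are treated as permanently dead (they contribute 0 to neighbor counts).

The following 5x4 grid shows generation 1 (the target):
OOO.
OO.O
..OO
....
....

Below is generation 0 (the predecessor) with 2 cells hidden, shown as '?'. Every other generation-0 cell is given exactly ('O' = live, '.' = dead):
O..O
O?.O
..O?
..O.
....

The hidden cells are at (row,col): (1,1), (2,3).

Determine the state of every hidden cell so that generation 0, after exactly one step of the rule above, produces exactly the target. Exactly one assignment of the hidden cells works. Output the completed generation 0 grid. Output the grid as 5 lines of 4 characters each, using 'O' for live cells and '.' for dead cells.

Answer: O..O
OO.O
..O.
..O.
....

Derivation:
Hidden generation-0 cells (in order): (1,1), (2,3).
A hidden cell only influences target cells in its own 3x3 neighborhood. Try each of the 2^2 = 4 assignments, step the completed generation 0 forward once under B3/S23, and compare with the target:
  (1,1)=. (2,3)=. -> step gives (0,0)='.' but target has 'O' -> reject
  (1,1)=. (2,3)=O -> step gives (0,0)='.' but target has 'O' -> reject
  (1,1)=O (2,3)=. -> step reproduces the target at every cell -> ACCEPT
  (1,1)=O (2,3)=O -> step gives (2,2)='.' but target has 'O' -> reject
Unique solution: (1,1)=live, (2,3)=dead.
Check: live-neighbor counts of every cell in the completed generation 0:
2331
2342
2433
0212
0111
Applying B3/S23 to generation 0 with these counts gives:
OOO.
OO.O
..OO
....
....
which matches the target exactly.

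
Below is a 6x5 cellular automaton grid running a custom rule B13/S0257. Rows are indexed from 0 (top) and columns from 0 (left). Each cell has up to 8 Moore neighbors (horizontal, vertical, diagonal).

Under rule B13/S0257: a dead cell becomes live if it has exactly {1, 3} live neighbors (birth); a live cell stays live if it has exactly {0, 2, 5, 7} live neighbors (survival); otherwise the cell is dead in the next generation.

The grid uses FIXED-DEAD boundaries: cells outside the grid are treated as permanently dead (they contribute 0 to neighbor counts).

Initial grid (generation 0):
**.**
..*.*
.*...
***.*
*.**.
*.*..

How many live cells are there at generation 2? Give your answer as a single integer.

Answer: 15

Derivation:
Simulating step by step:
Generation 0 (given above): 16 live cells
Generation 1: 10 live cells
.**.*
*...*
*....
.*...
.....
..***
Generation 2: 15 live cells
.*.*.
*..*.
*****
..*..
*.**.
.*.*.
Population at generation 2: 15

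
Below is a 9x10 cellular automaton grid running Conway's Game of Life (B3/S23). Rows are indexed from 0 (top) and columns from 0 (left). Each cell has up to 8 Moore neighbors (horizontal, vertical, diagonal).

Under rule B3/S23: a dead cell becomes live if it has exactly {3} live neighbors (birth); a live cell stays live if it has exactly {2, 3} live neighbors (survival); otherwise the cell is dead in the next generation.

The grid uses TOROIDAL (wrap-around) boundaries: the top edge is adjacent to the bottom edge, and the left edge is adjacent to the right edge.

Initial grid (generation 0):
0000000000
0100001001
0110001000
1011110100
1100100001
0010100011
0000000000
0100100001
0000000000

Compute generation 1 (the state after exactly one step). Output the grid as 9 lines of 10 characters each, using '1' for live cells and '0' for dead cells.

Answer: 0000000000
1110000000
0000101100
0000111001
0000000000
0101000011
1001000011
0000000000
0000000000

Derivation:
Simulating step by step:
Generation 0 (given above): 23 live cells
Generation 1: 18 live cells
(generation 1 grid is the final answer)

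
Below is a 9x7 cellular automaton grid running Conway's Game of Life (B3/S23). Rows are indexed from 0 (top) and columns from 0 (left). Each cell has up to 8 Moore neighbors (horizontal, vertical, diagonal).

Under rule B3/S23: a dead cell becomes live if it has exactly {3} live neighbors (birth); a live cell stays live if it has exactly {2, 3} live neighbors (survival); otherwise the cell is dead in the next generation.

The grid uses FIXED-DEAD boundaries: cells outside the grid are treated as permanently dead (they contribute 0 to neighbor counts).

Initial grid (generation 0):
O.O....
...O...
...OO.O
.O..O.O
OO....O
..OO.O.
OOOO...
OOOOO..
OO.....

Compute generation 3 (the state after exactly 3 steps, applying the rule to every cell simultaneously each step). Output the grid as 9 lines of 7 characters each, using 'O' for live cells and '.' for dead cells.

Answer: ...O...
...O...
.......
.......
O.OOO..
OOO..O.
.O...O.
.......
.......

Derivation:
Simulating step by step:
Generation 0 (given above): 26 live cells
Generation 1: 23 live cells
.......
..OOO..
..OOO..
OOOOO.O
OO.OO.O
...OO..
O......
....O..
O..O...
Generation 2: 13 live cells
...O...
..O.O..
.......
O......
O......
OOOOOO.
...OO..
.......
.......
Generation 3: 12 live cells
(generation 3 grid is the final answer)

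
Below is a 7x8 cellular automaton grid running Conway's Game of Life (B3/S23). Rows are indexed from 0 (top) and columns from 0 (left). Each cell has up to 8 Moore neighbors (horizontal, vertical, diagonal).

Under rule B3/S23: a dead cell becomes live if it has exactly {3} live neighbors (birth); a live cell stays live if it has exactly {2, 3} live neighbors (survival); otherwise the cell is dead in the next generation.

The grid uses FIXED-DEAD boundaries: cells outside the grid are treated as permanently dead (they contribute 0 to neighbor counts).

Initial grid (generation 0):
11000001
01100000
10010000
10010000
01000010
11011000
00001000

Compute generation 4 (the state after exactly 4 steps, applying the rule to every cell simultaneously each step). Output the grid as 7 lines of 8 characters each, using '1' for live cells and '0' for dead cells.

Answer: 01110000
10000000
01101000
10100000
11010010
00101010
11000100

Derivation:
Simulating step by step:
Generation 0 (given above): 16 live cells
Generation 1: 20 live cells
11100000
00100000
10010000
11100000
01011000
11111100
00011000
Generation 2: 15 live cells
01100000
10110000
10010000
10001000
00000100
11000100
01000100
Generation 3: 21 live cells
01110000
10010000
10111000
00001000
11001100
11001110
11000000
Generation 4: 19 live cells
(generation 4 grid is the final answer)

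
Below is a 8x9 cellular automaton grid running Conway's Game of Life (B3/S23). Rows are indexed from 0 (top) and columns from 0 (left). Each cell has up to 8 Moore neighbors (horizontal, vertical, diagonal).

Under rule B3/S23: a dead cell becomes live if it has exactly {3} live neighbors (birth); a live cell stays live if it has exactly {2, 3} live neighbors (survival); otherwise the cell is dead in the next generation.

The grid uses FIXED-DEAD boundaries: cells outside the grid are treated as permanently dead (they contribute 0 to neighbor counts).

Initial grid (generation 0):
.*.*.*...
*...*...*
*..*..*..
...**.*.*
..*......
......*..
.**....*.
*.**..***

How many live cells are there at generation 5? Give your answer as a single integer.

Simulating step by step:
Generation 0 (given above): 24 live cells
Generation 1: 27 live cells
....*....
******...
...*.....
..****.*.
...*.*.*.
.**......
.***....*
..**..***
Generation 2: 19 live cells
.**.**...
.**..*...
......*..
..*..*...
.*...*...
.*..*....
........*
.*.*...**
Generation 3: 26 live cells
.*****...
.******..
.**..**..
.....**..
.**.**...
.........
..*....**
.......**
Generation 4: 16 live cells
.*....*..
*........
.*.....*.
...*.....
....***..
.***.....
.......**
.......**
Generation 5: 18 live cells
.........
**.......
.........
....***..
....**...
..******.
..*....**
.......**
Population at generation 5: 18

Answer: 18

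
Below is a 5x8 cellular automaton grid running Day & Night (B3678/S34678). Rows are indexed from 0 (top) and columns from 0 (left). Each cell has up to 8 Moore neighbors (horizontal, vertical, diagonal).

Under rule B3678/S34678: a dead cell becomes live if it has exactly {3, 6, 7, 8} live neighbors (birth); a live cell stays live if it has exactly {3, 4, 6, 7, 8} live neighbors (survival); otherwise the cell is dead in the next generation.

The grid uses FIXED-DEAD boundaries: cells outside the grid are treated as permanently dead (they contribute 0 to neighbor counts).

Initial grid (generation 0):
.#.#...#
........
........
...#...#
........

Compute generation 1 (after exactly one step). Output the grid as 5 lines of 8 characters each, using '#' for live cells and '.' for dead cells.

Simulating step by step:
Generation 0 (given above): 5 live cells
Generation 1: 0 live cells
(generation 1 grid is the final answer)

Answer: ........
........
........
........
........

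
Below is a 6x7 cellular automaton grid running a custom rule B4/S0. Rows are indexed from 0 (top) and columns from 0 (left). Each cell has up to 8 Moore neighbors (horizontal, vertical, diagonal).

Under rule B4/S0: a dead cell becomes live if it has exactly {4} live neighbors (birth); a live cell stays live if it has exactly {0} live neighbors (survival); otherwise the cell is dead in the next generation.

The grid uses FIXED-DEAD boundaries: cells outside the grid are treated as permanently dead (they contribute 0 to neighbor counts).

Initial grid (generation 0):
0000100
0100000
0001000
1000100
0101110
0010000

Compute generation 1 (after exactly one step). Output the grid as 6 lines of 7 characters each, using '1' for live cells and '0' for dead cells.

Answer: 0000100
0100000
0000000
0001000
0000000
0000000

Derivation:
Simulating step by step:
Generation 0 (given above): 10 live cells
Generation 1: 3 live cells
(generation 1 grid is the final answer)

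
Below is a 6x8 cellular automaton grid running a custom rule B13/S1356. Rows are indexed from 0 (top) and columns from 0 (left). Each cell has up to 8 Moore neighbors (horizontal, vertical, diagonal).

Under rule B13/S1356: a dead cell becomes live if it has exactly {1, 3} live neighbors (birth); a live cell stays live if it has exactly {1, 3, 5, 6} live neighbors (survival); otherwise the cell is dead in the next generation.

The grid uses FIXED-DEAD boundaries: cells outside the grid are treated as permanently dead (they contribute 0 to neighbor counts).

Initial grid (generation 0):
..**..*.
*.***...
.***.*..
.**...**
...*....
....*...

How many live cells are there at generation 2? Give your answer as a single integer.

Simulating step by step:
Generation 0 (given above): 17 live cells
Generation 1: 24 live cells
***.*..*
*.**.*.*
****..*.
.**.*..*
*.*.....
..*.**..
Generation 2: 28 live cells
..*...**
..**....
****.***
.**.*..*
*.*.**.*
*******.
Population at generation 2: 28

Answer: 28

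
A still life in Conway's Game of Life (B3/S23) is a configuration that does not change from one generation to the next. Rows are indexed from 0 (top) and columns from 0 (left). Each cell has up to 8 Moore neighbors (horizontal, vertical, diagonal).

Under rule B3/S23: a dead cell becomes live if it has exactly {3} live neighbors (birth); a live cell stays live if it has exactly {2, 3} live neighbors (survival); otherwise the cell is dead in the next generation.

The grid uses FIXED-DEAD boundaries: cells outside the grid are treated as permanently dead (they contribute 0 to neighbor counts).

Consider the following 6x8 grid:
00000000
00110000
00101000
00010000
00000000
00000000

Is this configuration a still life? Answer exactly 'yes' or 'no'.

Answer: yes

Derivation:
Compute generation 1 and compare to generation 0 (given above):
Generation 1:
00000000
00110000
00101000
00010000
00000000
00000000
The grids are IDENTICAL -> still life.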